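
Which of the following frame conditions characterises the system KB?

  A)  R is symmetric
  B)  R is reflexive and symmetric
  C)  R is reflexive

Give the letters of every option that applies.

(A) KB is sound and complete for exactly this class.
(B) this class determines B (= KTB), not KB.
(C) this class determines T (= KT), not KB.

A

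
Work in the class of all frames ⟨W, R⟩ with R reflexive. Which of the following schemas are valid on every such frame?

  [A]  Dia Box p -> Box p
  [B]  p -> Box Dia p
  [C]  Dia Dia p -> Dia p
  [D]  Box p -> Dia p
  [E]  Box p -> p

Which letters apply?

A reflexive relation is serial.
(A) Dia Box p -> Box p is the dual of axiom 5; it is valid on a frame exactly when R is euclidean. Such an R need not be euclidean, so not valid.
(B) p -> Box Dia p is axiom B; it is valid on a frame exactly when R is symmetric. Such an R need not be symmetric, so not valid.
(C) Dia Dia p -> Dia p is the dual of axiom 4; it is valid on a frame exactly when R is transitive. Such an R need not be transitive, so not valid.
(D) Box p -> Dia p is axiom D, which corresponds to seriality. Every such R is serial — valid.
(E) axiom T: valid iff R is reflexive. Every such R is reflexive — valid.

D, E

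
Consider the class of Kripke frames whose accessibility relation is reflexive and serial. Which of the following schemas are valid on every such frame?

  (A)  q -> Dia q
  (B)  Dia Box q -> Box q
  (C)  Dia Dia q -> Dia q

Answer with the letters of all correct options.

(A) q -> Dia q is the dual of axiom T; it is valid on a frame exactly when R is reflexive. Every such R is reflexive, so valid.
(B) Dia Box q -> Box q is the dual of axiom 5; it is valid on a frame exactly when R is euclidean. Such an R need not be euclidean, so not valid.
(C) the dual of axiom 4: valid iff R is transitive. Such an R need not be transitive — not valid.

A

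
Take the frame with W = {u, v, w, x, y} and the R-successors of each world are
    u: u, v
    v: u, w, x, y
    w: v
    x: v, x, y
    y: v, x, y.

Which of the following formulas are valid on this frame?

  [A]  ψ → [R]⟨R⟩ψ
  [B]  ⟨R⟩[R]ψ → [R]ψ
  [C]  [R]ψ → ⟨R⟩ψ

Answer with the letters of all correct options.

R is symmetric: every R-edge is matched by its reverse.
R is not euclidean: v R u and v R w but not u R w.
R is serial: every world has an R-successor.
(A) axiom B: valid iff R is symmetric. R is symmetric — valid.
(B) ⟨R⟩[R]ψ → [R]ψ (the dual of axiom 5) characterises the euclidean frames. R is not euclidean — not valid.
(C) [R]ψ → ⟨R⟩ψ (axiom D) characterises the serial frames. R is serial — valid.

A, C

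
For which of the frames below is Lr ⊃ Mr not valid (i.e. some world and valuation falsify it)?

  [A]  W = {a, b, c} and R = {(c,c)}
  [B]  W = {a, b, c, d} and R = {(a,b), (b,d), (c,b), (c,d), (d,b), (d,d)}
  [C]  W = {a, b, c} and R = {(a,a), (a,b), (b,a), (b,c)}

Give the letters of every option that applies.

The schema Lr ⊃ Mr is axiom D; it is valid on a frame iff R is serial.
(A) R is not serial (a has no R-successor), so the schema fails here.
(B) R is serial (every world has an R-successor), so the schema is valid here.
(C) R is not serial (c has no R-successor), so the schema fails here.

A, C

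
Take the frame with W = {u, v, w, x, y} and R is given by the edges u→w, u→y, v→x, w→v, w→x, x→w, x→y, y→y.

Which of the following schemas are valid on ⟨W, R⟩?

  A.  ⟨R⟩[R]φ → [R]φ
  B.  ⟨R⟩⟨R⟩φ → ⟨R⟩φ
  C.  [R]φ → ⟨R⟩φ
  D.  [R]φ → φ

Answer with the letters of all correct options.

R is not reflexive: not u R u.
R is not transitive: u R w and w R v but not u R v.
R is not euclidean: u R w and u R y but not w R y.
R is serial: every world has an R-successor.
(A) ⟨R⟩[R]φ → [R]φ is the dual of axiom 5, which corresponds to the euclidean property. R is not euclidean — not valid.
(B) ⟨R⟩⟨R⟩φ → ⟨R⟩φ is the dual of axiom 4; it is valid on a frame exactly when R is transitive. R is not transitive, so not valid.
(C) [R]φ → ⟨R⟩φ is axiom D; it is valid on a frame exactly when R is serial. R is serial, so valid.
(D) axiom T: valid iff R is reflexive. R is not reflexive — not valid.

C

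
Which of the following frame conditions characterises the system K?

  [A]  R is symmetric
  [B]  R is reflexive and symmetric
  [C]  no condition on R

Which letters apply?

C

(A) this class determines KB, not K.
(B) this class determines B (= KTB), not K.
(C) K is sound and complete for exactly this class.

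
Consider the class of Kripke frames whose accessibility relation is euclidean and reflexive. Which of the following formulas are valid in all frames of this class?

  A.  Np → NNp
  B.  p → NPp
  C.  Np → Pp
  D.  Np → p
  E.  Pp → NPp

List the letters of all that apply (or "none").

A reflexive euclidean relation is also symmetric (from wRw and wRv the euclidean condition gives vRw) and hence transitive; it is an equivalence relation.
(A) Np → NNp is axiom 4; it is valid on a frame exactly when R is transitive. Every such R is transitive, so valid.
(B) p → NPp is axiom B; it is valid on a frame exactly when R is symmetric. Every such R is symmetric, so valid.
(C) Np → Pp is axiom D; it is valid on a frame exactly when R is serial. Every such R is serial, so valid.
(D) Np → p (axiom T) characterises the reflexive frames. Every such R is reflexive — valid.
(E) axiom 5: valid iff R is euclidean. Every such R is euclidean — valid.

A, B, C, D, E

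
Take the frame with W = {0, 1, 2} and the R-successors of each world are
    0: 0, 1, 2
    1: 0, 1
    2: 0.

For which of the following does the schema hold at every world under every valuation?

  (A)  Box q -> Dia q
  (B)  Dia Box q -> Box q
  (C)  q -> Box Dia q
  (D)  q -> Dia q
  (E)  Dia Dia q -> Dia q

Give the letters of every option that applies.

R is not reflexive: not 2 R 2.
R is symmetric: every R-edge is matched by its reverse.
R is not transitive: 1 R 0 and 0 R 2 but not 1 R 2.
R is not euclidean: 0 R 1 and 0 R 2 but not 1 R 2.
R is serial: every world has an R-successor.
(A) Box q -> Dia q is axiom D, which corresponds to seriality. R is serial — valid.
(B) the dual of axiom 5: valid iff R is euclidean. R is not euclidean — not valid.
(C) q -> Box Dia q is axiom B; it is valid on a frame exactly when R is symmetric. R is symmetric, so valid.
(D) q -> Dia q (the dual of axiom T) characterises the reflexive frames. R is not reflexive — not valid.
(E) Dia Dia q -> Dia q (the dual of axiom 4) characterises the transitive frames. R is not transitive — not valid.

A, C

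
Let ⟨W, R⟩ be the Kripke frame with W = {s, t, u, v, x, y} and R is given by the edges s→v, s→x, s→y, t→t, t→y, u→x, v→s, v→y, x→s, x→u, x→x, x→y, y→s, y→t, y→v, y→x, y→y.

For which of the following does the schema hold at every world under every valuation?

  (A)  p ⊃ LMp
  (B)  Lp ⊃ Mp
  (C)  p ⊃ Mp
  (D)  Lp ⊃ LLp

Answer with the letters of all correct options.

A, B

R is not reflexive: not s R s.
R is symmetric: every R-edge is matched by its reverse.
R is not transitive: s R v and v R s but not s R s.
R is serial: every world has an R-successor.
(A) axiom B: valid iff R is symmetric. R is symmetric — valid.
(B) Lp ⊃ Mp is axiom D, which corresponds to seriality. R is serial — valid.
(C) p ⊃ Mp (the dual of axiom T) characterises the reflexive frames. R is not reflexive — not valid.
(D) Lp ⊃ LLp (axiom 4) characterises the transitive frames. R is not transitive — not valid.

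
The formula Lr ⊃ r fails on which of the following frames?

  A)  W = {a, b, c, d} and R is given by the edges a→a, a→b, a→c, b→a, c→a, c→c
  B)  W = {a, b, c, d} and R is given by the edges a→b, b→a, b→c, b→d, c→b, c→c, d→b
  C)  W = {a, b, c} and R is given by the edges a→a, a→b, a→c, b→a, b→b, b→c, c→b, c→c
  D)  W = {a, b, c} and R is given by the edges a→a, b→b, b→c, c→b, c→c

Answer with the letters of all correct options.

A, B

The schema Lr ⊃ r is axiom T; it is valid on a frame iff R is reflexive.
(A) R is not reflexive (not b R b), so the schema fails here.
(B) R is not reflexive (not a R a), so the schema fails here.
(C) R is reflexive (each world relates to itself), so the schema is valid here.
(D) R is reflexive (each world relates to itself), so the schema is valid here.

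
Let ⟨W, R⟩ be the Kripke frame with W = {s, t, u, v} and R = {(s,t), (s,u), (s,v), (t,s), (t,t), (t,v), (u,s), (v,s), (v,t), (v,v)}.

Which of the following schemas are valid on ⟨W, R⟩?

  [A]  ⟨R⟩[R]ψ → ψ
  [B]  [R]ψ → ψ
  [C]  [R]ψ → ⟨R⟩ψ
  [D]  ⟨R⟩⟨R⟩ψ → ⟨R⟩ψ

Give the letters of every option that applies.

R is not reflexive: not s R s.
R is symmetric: every R-edge is matched by its reverse.
R is not transitive: s R t and t R s but not s R s.
R is serial: every world has an R-successor.
(A) ⟨R⟩[R]ψ → ψ is the dual of axiom B; it is valid on a frame exactly when R is symmetric. R is symmetric, so valid.
(B) axiom T: valid iff R is reflexive. R is not reflexive — not valid.
(C) [R]ψ → ⟨R⟩ψ is axiom D; it is valid on a frame exactly when R is serial. R is serial, so valid.
(D) the dual of axiom 4: valid iff R is transitive. R is not transitive — not valid.

A, C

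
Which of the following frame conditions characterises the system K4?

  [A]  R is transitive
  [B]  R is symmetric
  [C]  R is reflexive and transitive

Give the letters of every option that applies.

A

(A) K4 is sound and complete for exactly this class.
(B) this class determines KB, not K4.
(C) this class determines S4, not K4.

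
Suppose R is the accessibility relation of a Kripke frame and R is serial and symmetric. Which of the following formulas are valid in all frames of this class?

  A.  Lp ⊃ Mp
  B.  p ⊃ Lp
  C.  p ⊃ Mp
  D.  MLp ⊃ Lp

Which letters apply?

A

(A) Lp ⊃ Mp is axiom D, which corresponds to seriality. Every such R is serial — valid.
(B) p ⊃ Lp is valid only on frames where every R-edge is a self-loop. Such an R need not be a subset of the identity — not valid.
(C) p ⊃ Mp is the dual of axiom T, which corresponds to reflexivity. Such an R need not be reflexive — not valid.
(D) MLp ⊃ Lp (the dual of axiom 5) characterises the euclidean frames. Such an R need not be euclidean — not valid.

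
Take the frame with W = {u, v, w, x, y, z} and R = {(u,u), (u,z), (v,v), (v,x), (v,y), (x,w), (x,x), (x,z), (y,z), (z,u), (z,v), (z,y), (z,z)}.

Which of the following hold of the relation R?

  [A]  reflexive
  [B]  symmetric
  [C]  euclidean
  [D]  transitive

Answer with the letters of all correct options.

none

(A) not reflexive: not w R w.
(B) not symmetric: v R x but not x R v.
(C) not euclidean: v R x and v R v but not x R v.
(D) not transitive: u R z and z R v but not u R v.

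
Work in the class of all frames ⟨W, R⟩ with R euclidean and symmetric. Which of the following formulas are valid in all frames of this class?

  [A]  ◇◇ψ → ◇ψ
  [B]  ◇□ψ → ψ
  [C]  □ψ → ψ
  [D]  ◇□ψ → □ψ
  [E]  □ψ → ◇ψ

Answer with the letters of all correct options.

A symmetric euclidean relation is transitive (uRv and vRw give vRu by symmetry, then uRw by the euclidean condition, applied at v).
(A) the dual of axiom 4: valid iff R is transitive. Every such R is transitive — valid.
(B) ◇□ψ → ψ is the dual of axiom B, which corresponds to symmetry. Every such R is symmetric — valid.
(C) □ψ → ψ (axiom T) characterises the reflexive frames. Such an R need not be reflexive — not valid.
(D) the dual of axiom 5: valid iff R is euclidean. Every such R is euclidean — valid.
(E) □ψ → ◇ψ (axiom D) characterises the serial frames. Such an R need not be serial — not valid.

A, B, D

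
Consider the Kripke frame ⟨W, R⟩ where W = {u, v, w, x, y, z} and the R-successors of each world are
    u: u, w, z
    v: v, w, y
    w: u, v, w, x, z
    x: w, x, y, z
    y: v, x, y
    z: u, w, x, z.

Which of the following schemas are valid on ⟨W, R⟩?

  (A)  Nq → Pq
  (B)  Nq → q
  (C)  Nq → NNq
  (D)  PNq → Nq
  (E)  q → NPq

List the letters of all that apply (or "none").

R is reflexive: each world relates to itself.
R is symmetric: every R-edge is matched by its reverse.
R is not transitive: u R w and w R v but not u R v.
R is not euclidean: v R w and v R y but not w R y.
R is serial: every world has an R-successor.
(A) Nq → Pq is axiom D, which corresponds to seriality. R is serial — valid.
(B) Nq → q is axiom T, which corresponds to reflexivity. R is reflexive — valid.
(C) Nq → NNq is axiom 4, which corresponds to transitivity. R is not transitive — not valid.
(D) PNq → Nq (the dual of axiom 5) characterises the euclidean frames. R is not euclidean — not valid.
(E) q → NPq is axiom B; it is valid on a frame exactly when R is symmetric. R is symmetric, so valid.

A, B, E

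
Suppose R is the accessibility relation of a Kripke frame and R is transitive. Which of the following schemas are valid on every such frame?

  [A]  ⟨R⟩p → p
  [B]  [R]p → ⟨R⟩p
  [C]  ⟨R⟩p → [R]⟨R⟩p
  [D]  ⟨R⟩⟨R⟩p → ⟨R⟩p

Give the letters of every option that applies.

(A) ⟨R⟩p → p is the converse of T; it holds exactly when R ⊆ identity. Such an R need not be a subset of the identity — not valid.
(B) [R]p → ⟨R⟩p is axiom D, which corresponds to seriality. Such an R need not be serial — not valid.
(C) ⟨R⟩p → [R]⟨R⟩p is axiom 5; it is valid on a frame exactly when R is euclidean. Such an R need not be euclidean, so not valid.
(D) ⟨R⟩⟨R⟩p → ⟨R⟩p is the dual of axiom 4, which corresponds to transitivity. Every such R is transitive — valid.

D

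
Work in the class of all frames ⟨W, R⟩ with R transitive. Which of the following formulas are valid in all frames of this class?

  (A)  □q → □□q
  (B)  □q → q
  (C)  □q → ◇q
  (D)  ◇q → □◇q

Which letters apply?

A

(A) axiom 4: valid iff R is transitive. Every such R is transitive — valid.
(B) □q → q is axiom T, which corresponds to reflexivity. Such an R need not be reflexive — not valid.
(C) □q → ◇q (axiom D) characterises the serial frames. Such an R need not be serial — not valid.
(D) ◇q → □◇q is axiom 5, which corresponds to the euclidean property. Such an R need not be euclidean — not valid.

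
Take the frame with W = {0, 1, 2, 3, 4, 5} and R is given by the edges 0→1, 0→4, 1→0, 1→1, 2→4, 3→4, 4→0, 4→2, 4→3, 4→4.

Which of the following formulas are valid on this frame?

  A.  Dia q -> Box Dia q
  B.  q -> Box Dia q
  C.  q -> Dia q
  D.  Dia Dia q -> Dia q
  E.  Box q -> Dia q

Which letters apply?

B

R is not reflexive: not 0 R 0.
R is symmetric: every R-edge is matched by its reverse.
R is not transitive: 0 R 1 and 1 R 0 but not 0 R 0.
R is not euclidean: 0 R 1 and 0 R 4 but not 1 R 4.
R is not serial: 5 has no R-successor.
(A) Dia q -> Box Dia q (axiom 5) characterises the euclidean frames. R is not euclidean — not valid.
(B) axiom B: valid iff R is symmetric. R is symmetric — valid.
(C) the dual of axiom T: valid iff R is reflexive. R is not reflexive — not valid.
(D) Dia Dia q -> Dia q is the dual of axiom 4, which corresponds to transitivity. R is not transitive — not valid.
(E) Box q -> Dia q (axiom D) characterises the serial frames. R is not serial — not valid.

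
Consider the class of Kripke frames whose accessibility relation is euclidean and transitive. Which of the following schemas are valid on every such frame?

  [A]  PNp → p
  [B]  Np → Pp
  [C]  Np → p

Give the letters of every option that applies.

(A) PNp → p (the dual of axiom B) characterises the symmetric frames. Such an R need not be symmetric — not valid.
(B) Np → Pp is axiom D, which corresponds to seriality. Such an R need not be serial — not valid.
(C) Np → p is axiom T; it is valid on a frame exactly when R is reflexive. Such an R need not be reflexive, so not valid.

none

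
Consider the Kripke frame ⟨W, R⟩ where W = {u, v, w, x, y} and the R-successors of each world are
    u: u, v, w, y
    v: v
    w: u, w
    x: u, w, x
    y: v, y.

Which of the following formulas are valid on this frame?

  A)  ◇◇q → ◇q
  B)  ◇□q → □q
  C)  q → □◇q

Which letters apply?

R is not symmetric: u R v but not v R u.
R is not transitive: w R u and u R v but not w R v.
R is not euclidean: u R v and u R u but not v R u.
(A) ◇◇q → ◇q (the dual of axiom 4) characterises the transitive frames. R is not transitive — not valid.
(B) ◇□q → □q (the dual of axiom 5) characterises the euclidean frames. R is not euclidean — not valid.
(C) q → □◇q is axiom B, which corresponds to symmetry. R is not symmetric — not valid.

none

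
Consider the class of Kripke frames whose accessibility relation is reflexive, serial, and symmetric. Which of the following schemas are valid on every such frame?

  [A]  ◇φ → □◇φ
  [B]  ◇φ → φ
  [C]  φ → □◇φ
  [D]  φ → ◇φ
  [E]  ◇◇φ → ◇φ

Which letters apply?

C, D

(A) ◇φ → □◇φ is axiom 5, which corresponds to the euclidean property. Such an R need not be euclidean — not valid.
(B) ◇φ → φ (the converse of T) corresponds to R being a subset of the identity. Such an R need not be a subset of the identity, so not valid.
(C) φ → □◇φ (axiom B) characterises the symmetric frames. Every such R is symmetric — valid.
(D) φ → ◇φ is the dual of axiom T, which corresponds to reflexivity. Every such R is reflexive — valid.
(E) ◇◇φ → ◇φ is the dual of axiom 4, which corresponds to transitivity. Such an R need not be transitive — not valid.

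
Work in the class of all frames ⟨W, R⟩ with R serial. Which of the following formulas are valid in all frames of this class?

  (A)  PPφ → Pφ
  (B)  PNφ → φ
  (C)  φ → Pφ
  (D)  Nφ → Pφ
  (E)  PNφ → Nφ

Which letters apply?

D

(A) PPφ → Pφ is the dual of axiom 4, which corresponds to transitivity. Such an R need not be transitive — not valid.
(B) PNφ → φ is the dual of axiom B; it is valid on a frame exactly when R is symmetric. Such an R need not be symmetric, so not valid.
(C) the dual of axiom T: valid iff R is reflexive. Such an R need not be reflexive — not valid.
(D) Nφ → Pφ is axiom D; it is valid on a frame exactly when R is serial. Every such R is serial, so valid.
(E) PNφ → Nφ is the dual of axiom 5; it is valid on a frame exactly when R is euclidean. Such an R need not be euclidean, so not valid.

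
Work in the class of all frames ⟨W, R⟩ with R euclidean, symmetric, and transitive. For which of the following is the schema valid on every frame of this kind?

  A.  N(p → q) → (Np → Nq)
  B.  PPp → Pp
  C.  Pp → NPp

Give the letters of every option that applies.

(A) N(p → q) → (Np → Nq) is the K axiom; it holds on all frames — valid.
(B) PPp → Pp is the dual of axiom 4; it is valid on a frame exactly when R is transitive. Every such R is transitive, so valid.
(C) axiom 5: valid iff R is euclidean. Every such R is euclidean — valid.

A, B, C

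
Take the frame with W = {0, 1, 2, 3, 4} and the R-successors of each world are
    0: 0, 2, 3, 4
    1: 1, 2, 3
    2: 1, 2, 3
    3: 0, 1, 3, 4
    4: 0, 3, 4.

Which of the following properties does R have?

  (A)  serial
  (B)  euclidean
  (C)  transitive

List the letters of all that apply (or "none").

(A) serial: every world has an R-successor.
(B) not euclidean: 0 R 2 and 0 R 0 but not 2 R 0.
(C) not transitive: 0 R 2 and 2 R 1 but not 0 R 1.

A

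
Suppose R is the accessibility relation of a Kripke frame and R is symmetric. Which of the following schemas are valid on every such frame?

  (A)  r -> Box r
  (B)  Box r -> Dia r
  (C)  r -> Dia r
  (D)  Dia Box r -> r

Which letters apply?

D

(A) r -> Box r is equivalent to ◇p→p; it holds exactly when R ⊆ identity. Such an R need not be a subset of the identity — not valid.
(B) Box r -> Dia r is axiom D, which corresponds to seriality. Such an R need not be serial — not valid.
(C) r -> Dia r (the dual of axiom T) characterises the reflexive frames. Such an R need not be reflexive — not valid.
(D) Dia Box r -> r (the dual of axiom B) characterises the symmetric frames. Every such R is symmetric — valid.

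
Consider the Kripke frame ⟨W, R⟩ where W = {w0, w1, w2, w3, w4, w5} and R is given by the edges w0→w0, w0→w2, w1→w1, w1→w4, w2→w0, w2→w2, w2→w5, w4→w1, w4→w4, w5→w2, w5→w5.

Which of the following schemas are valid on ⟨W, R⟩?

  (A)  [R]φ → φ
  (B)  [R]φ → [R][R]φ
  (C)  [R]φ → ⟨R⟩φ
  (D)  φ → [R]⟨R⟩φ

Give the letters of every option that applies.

R is not reflexive: not w3 R w3.
R is symmetric: every R-edge is matched by its reverse.
R is not transitive: w0 R w2 and w2 R w5 but not w0 R w5.
R is not serial: w3 has no R-successor.
(A) [R]φ → φ (axiom T) characterises the reflexive frames. R is not reflexive — not valid.
(B) axiom 4: valid iff R is transitive. R is not transitive — not valid.
(C) [R]φ → ⟨R⟩φ is axiom D, which corresponds to seriality. R is not serial — not valid.
(D) φ → [R]⟨R⟩φ (axiom B) characterises the symmetric frames. R is symmetric — valid.

D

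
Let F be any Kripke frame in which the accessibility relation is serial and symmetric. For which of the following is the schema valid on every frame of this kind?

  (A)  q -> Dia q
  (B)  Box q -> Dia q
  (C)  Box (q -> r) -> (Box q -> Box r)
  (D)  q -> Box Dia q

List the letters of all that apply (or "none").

B, C, D

(A) q -> Dia q (the dual of axiom T) characterises the reflexive frames. Such an R need not be reflexive — not valid.
(B) axiom D: valid iff R is serial. Every such R is serial — valid.
(C) this is just K, valid on every normal frame.
(D) q -> Box Dia q (axiom B) characterises the symmetric frames. Every such R is symmetric — valid.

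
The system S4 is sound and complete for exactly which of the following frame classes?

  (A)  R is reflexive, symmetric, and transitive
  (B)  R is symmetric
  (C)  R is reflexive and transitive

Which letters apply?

(A) this class determines S5, not S4.
(B) this class determines KB, not S4.
(C) S4 is sound and complete for exactly this class.

C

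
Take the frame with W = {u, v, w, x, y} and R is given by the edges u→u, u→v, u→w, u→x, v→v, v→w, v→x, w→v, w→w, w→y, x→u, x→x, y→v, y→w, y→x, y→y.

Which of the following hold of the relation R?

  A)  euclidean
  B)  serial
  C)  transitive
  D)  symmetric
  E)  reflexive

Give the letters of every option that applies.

(A) not euclidean: u R v and u R u but not v R u.
(B) serial: every world has an R-successor.
(C) not transitive: u R w and w R y but not u R y.
(D) not symmetric: u R v but not v R u.
(E) reflexive: each world relates to itself.

B, E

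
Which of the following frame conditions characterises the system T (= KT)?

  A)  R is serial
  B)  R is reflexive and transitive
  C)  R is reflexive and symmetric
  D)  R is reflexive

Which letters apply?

(A) this class determines D, not T (= KT).
(B) this class determines S4, not T (= KT).
(C) this class determines B (= KTB), not T (= KT).
(D) T (= KT) is sound and complete for exactly this class.

D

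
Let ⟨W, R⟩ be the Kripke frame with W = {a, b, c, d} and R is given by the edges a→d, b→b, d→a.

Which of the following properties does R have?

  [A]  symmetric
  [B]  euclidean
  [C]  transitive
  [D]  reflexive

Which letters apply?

(A) symmetric: every R-edge is matched by its reverse.
(B) not euclidean: a R d and a R d but not d R d.
(C) not transitive: a R d and d R a but not a R a.
(D) not reflexive: not a R a.

A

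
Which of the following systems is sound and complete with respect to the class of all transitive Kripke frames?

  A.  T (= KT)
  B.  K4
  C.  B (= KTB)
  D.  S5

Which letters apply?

B

(A) T (= KT) is determined by the class of reflexive frames.
(B) K4 is determined by exactly this class.
(C) B (= KTB) is determined by the class of reflexive and symmetric frames.
(D) S5 is determined by the class of reflexive, symmetric, and transitive frames.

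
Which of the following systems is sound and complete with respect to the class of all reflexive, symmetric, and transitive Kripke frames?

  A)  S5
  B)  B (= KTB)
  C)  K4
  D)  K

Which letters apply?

(A) S5 is determined by exactly this class.
(B) B (= KTB) is determined by the class of reflexive and symmetric frames.
(C) K4 is determined by the class of transitive frames.
(D) K is determined by the class of arbitrary frames.

A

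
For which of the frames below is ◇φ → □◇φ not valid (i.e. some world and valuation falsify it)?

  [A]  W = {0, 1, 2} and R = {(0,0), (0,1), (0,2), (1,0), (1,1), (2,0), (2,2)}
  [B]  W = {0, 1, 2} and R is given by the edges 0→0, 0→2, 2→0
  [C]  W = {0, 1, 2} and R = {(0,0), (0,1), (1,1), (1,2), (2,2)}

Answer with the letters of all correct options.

The schema ◇φ → □◇φ is axiom 5; it is valid on a frame iff R is euclidean.
(A) R is not euclidean (0 R 1 and 0 R 2 but not 1 R 2), so the schema fails here.
(B) R is not euclidean (0 R 2 and 0 R 2 but not 2 R 2), so the schema fails here.
(C) R is not euclidean (0 R 1 and 0 R 0 but not 1 R 0), so the schema fails here.

A, B, C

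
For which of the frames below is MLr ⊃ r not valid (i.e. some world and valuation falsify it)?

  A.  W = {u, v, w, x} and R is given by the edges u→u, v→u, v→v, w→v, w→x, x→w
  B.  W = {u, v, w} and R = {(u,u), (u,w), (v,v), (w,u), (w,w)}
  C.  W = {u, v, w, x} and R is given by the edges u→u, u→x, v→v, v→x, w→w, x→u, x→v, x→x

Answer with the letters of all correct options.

A

The schema MLr ⊃ r is the dual of axiom B; it is valid on a frame iff R is symmetric.
(A) R is not symmetric (v R u but not u R v), so the schema fails here.
(B) R is symmetric (every R-edge is matched by its reverse), so the schema is valid here.
(C) R is symmetric (every R-edge is matched by its reverse), so the schema is valid here.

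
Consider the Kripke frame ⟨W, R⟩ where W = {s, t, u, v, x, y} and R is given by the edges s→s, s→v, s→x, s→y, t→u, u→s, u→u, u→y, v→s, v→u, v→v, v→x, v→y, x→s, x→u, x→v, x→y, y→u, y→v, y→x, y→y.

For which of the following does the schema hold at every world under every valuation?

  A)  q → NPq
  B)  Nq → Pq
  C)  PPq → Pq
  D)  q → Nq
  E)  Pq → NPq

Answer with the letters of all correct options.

R is not symmetric: s R y but not y R s.
R is not transitive: s R v and v R u but not s R u.
R is not euclidean: s R y and s R s but not y R s.
R is serial: every world has an R-successor.
R is not a subset of the identity: s R v with s ≠ v.
(A) axiom B: valid iff R is symmetric. R is not symmetric — not valid.
(B) axiom D: valid iff R is serial. R is serial — valid.
(C) the dual of axiom 4: valid iff R is transitive. R is not transitive — not valid.
(D) q → Nq (equivalent to ◇p→p) corresponds to R being a subset of the identity. Here R ⊄ identity, so not valid.
(E) Pq → NPq (axiom 5) characterises the euclidean frames. R is not euclidean — not valid.

B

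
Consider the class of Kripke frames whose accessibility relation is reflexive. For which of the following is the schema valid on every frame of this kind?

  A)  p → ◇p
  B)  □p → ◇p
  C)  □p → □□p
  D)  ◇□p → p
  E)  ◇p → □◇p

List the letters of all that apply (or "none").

A, B

A reflexive relation is serial.
(A) the dual of axiom T: valid iff R is reflexive. Every such R is reflexive — valid.
(B) axiom D: valid iff R is serial. Every such R is serial — valid.
(C) □p → □□p is axiom 4; it is valid on a frame exactly when R is transitive. Such an R need not be transitive, so not valid.
(D) the dual of axiom B: valid iff R is symmetric. Such an R need not be symmetric — not valid.
(E) ◇p → □◇p (axiom 5) characterises the euclidean frames. Such an R need not be euclidean — not valid.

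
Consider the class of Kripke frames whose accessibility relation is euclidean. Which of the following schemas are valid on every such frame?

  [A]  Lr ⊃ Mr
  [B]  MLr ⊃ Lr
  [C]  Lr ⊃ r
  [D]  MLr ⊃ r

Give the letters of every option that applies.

B

(A) axiom D: valid iff R is serial. Such an R need not be serial — not valid.
(B) MLr ⊃ Lr (the dual of axiom 5) characterises the euclidean frames. Every such R is euclidean — valid.
(C) Lr ⊃ r (axiom T) characterises the reflexive frames. Such an R need not be reflexive — not valid.
(D) MLr ⊃ r is the dual of axiom B; it is valid on a frame exactly when R is symmetric. Such an R need not be symmetric, so not valid.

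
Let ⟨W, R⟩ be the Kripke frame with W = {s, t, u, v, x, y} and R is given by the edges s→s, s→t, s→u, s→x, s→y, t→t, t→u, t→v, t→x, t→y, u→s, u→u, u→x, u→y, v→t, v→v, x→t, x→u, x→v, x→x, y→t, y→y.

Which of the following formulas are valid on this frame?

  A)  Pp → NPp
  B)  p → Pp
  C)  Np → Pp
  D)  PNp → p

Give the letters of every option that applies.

R is reflexive: each world relates to itself.
R is not symmetric: s R t but not t R s.
R is not euclidean: s R t and s R s but not t R s.
R is serial: every world has an R-successor.
(A) axiom 5: valid iff R is euclidean. R is not euclidean — not valid.
(B) the dual of axiom T: valid iff R is reflexive. R is reflexive — valid.
(C) axiom D: valid iff R is serial. R is serial — valid.
(D) PNp → p is the dual of axiom B; it is valid on a frame exactly when R is symmetric. R is not symmetric, so not valid.

B, C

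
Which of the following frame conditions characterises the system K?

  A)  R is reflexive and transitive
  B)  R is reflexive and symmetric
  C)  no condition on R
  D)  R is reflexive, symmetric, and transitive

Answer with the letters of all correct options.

C

(A) this class determines S4, not K.
(B) this class determines B (= KTB), not K.
(C) K is sound and complete for exactly this class.
(D) this class determines S5, not K.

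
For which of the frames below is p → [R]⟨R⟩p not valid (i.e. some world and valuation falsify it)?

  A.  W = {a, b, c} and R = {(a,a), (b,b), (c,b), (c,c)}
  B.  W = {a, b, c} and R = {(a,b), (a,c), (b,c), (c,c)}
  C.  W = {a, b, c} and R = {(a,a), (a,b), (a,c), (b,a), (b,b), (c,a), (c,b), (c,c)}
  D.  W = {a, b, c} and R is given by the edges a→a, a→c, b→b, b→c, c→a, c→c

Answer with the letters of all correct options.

A, B, C, D

The schema p → [R]⟨R⟩p is axiom B; it is valid on a frame iff R is symmetric.
(A) R is not symmetric (c R b but not b R c), so the schema fails here.
(B) R is not symmetric (a R b but not b R a), so the schema fails here.
(C) R is not symmetric (c R b but not b R c), so the schema fails here.
(D) R is not symmetric (b R c but not c R b), so the schema fails here.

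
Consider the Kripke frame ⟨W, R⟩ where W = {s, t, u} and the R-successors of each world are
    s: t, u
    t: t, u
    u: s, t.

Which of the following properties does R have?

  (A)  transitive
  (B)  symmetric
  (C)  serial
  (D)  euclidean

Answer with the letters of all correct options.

C

(A) not transitive: s R u and u R s but not s R s.
(B) not symmetric: s R t but not t R s.
(C) serial: every world has an R-successor.
(D) not euclidean: u R t and u R s but not t R s.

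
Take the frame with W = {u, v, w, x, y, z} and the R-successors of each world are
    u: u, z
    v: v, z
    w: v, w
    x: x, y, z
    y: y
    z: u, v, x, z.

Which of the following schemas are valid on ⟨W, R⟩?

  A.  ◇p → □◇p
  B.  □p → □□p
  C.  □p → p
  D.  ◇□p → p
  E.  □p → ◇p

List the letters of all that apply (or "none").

C, E

R is reflexive: each world relates to itself.
R is not symmetric: w R v but not v R w.
R is not transitive: u R z and z R v but not u R v.
R is not euclidean: w R v and w R w but not v R w.
R is serial: every world has an R-successor.
(A) ◇p → □◇p (axiom 5) characterises the euclidean frames. R is not euclidean — not valid.
(B) □p → □□p is axiom 4, which corresponds to transitivity. R is not transitive — not valid.
(C) axiom T: valid iff R is reflexive. R is reflexive — valid.
(D) the dual of axiom B: valid iff R is symmetric. R is not symmetric — not valid.
(E) □p → ◇p is axiom D, which corresponds to seriality. R is serial — valid.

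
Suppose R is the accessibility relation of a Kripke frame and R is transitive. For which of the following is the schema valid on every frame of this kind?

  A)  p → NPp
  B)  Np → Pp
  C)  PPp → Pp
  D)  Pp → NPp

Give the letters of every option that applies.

C

(A) axiom B: valid iff R is symmetric. Such an R need not be symmetric — not valid.
(B) Np → Pp is axiom D; it is valid on a frame exactly when R is serial. Such an R need not be serial, so not valid.
(C) the dual of axiom 4: valid iff R is transitive. Every such R is transitive — valid.
(D) Pp → NPp is axiom 5; it is valid on a frame exactly when R is euclidean. Such an R need not be euclidean, so not valid.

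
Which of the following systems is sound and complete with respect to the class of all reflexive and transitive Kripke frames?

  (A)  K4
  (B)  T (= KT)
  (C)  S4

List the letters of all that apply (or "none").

(A) K4 is determined by the class of transitive frames.
(B) T (= KT) is determined by the class of reflexive frames.
(C) S4 is determined by exactly this class.

C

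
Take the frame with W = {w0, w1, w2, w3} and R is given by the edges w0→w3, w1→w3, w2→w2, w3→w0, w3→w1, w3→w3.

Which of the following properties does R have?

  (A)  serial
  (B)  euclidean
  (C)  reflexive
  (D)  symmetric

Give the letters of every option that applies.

A, D

(A) serial: every world has an R-successor.
(B) not euclidean: w3 R w0 and w3 R w1 but not w0 R w1.
(C) not reflexive: not w0 R w0.
(D) symmetric: every R-edge is matched by its reverse.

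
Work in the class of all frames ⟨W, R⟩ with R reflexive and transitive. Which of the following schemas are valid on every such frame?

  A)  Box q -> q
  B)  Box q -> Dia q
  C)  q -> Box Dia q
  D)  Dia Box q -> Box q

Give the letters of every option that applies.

Reflexive relations are serial.
(A) axiom T: valid iff R is reflexive. Every such R is reflexive — valid.
(B) axiom D: valid iff R is serial. Every such R is serial — valid.
(C) q -> Box Dia q is axiom B, which corresponds to symmetry. Such an R need not be symmetric — not valid.
(D) Dia Box q -> Box q is the dual of axiom 5; it is valid on a frame exactly when R is euclidean. Such an R need not be euclidean, so not valid.

A, B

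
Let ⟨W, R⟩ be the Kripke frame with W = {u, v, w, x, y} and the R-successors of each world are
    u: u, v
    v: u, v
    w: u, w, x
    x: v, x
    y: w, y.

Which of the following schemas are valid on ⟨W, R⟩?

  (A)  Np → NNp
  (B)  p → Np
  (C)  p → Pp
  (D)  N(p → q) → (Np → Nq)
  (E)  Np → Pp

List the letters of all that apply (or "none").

C, D, E

R is reflexive: each world relates to itself.
R is not transitive: w R u and u R v but not w R v.
R is serial: every world has an R-successor.
R is not a subset of the identity: u R v with u ≠ v.
(A) Np → NNp is axiom 4, which corresponds to transitivity. R is not transitive — not valid.
(B) p → Np (equivalent to ◇p→p) corresponds to R being a subset of the identity. Here R ⊄ identity, so not valid.
(C) p → Pp is the dual of axiom T, which corresponds to reflexivity. R is reflexive — valid.
(D) N(p → q) → (Np → Nq) is axiom K, valid on every Kripke frame — valid.
(E) axiom D: valid iff R is serial. R is serial — valid.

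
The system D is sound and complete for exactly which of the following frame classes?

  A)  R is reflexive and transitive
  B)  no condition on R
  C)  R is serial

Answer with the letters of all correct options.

(A) this class determines S4, not D.
(B) this class determines K, not D.
(C) D is sound and complete for exactly this class.

C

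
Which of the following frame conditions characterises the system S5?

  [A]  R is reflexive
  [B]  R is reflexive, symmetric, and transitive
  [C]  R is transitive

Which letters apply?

B

(A) this class determines T (= KT), not S5.
(B) S5 is sound and complete for exactly this class.
(C) this class determines K4, not S5.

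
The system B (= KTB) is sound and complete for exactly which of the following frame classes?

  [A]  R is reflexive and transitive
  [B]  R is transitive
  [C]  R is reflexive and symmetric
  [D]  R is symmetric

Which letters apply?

C

(A) this class determines S4, not B (= KTB).
(B) this class determines K4, not B (= KTB).
(C) B (= KTB) is sound and complete for exactly this class.
(D) this class determines KB, not B (= KTB).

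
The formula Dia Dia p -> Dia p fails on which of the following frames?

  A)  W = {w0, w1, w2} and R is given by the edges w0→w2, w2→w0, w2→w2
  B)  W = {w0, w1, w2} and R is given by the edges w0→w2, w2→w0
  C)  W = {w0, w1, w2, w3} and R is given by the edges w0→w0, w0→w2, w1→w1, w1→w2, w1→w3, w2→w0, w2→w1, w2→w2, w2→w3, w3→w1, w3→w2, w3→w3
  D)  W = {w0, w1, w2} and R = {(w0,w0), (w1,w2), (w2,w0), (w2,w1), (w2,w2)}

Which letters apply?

The schema Dia Dia p -> Dia p is the dual of axiom 4; it is valid on a frame iff R is transitive.
(A) R is not transitive (w0 R w2 and w2 R w0 but not w0 R w0), so the schema fails here.
(B) R is not transitive (w0 R w2 and w2 R w0 but not w0 R w0), so the schema fails here.
(C) R is not transitive (w0 R w2 and w2 R w1 but not w0 R w1), so the schema fails here.
(D) R is not transitive (w1 R w2 and w2 R w0 but not w1 R w0), so the schema fails here.

A, B, C, D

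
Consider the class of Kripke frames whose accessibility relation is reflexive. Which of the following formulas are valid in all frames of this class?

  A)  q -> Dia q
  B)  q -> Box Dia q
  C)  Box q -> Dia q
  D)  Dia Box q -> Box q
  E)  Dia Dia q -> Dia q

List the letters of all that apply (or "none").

A, C

A reflexive relation is serial.
(A) the dual of axiom T: valid iff R is reflexive. Every such R is reflexive — valid.
(B) q -> Box Dia q (axiom B) characterises the symmetric frames. Such an R need not be symmetric — not valid.
(C) Box q -> Dia q (axiom D) characterises the serial frames. Every such R is serial — valid.
(D) Dia Box q -> Box q (the dual of axiom 5) characterises the euclidean frames. Such an R need not be euclidean — not valid.
(E) Dia Dia q -> Dia q is the dual of axiom 4, which corresponds to transitivity. Such an R need not be transitive — not valid.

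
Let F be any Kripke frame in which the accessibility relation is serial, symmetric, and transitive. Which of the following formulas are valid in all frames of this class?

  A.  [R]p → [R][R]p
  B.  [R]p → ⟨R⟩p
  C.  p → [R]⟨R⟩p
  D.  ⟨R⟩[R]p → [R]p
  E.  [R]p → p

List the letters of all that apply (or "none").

A serial symmetric transitive relation is reflexive (take any v with uRv; symmetry gives vRu and transitivity gives uRu), hence an equivalence relation.
(A) [R]p → [R][R]p (axiom 4) characterises the transitive frames. Every such R is transitive — valid.
(B) [R]p → ⟨R⟩p (axiom D) characterises the serial frames. Every such R is serial — valid.
(C) p → [R]⟨R⟩p is axiom B; it is valid on a frame exactly when R is symmetric. Every such R is symmetric, so valid.
(D) ⟨R⟩[R]p → [R]p (the dual of axiom 5) characterises the euclidean frames. Every such R is euclidean — valid.
(E) axiom T: valid iff R is reflexive. Every such R is reflexive — valid.

A, B, C, D, E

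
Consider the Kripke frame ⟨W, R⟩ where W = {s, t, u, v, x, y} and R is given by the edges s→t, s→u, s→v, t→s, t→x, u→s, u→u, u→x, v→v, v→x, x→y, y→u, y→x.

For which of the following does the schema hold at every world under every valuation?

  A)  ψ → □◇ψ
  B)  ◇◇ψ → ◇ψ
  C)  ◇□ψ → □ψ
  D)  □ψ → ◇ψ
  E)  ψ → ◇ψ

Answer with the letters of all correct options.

R is not reflexive: not s R s.
R is not symmetric: s R v but not v R s.
R is not transitive: s R t and t R s but not s R s.
R is not euclidean: s R t and s R u but not t R u.
R is serial: every world has an R-successor.
(A) ψ → □◇ψ is axiom B, which corresponds to symmetry. R is not symmetric — not valid.
(B) the dual of axiom 4: valid iff R is transitive. R is not transitive — not valid.
(C) ◇□ψ → □ψ (the dual of axiom 5) characterises the euclidean frames. R is not euclidean — not valid.
(D) axiom D: valid iff R is serial. R is serial — valid.
(E) ψ → ◇ψ is the dual of axiom T; it is valid on a frame exactly when R is reflexive. R is not reflexive, so not valid.

D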